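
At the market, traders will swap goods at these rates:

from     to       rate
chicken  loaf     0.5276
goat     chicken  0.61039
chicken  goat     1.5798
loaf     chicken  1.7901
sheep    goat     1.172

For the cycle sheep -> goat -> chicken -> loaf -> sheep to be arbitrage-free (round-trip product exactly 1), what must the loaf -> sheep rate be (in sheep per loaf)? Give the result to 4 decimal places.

2.6495

Known legs of the cycle: 1.172 × 0.61039 × 0.5276 = 0.377432947408
For no arbitrage the full-cycle product must be 1, so the missing rate is 1 / 0.377432947408 ≈ 2.649477.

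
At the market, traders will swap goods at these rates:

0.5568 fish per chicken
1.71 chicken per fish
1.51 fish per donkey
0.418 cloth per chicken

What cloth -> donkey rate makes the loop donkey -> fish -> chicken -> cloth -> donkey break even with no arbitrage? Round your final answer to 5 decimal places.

Known legs of the cycle: 1.51 × 1.71 × 0.418 = 1.0793178
For no arbitrage the full-cycle product must be 1, so the missing rate is 1 / 1.0793178 ≈ 0.9265112.

0.92651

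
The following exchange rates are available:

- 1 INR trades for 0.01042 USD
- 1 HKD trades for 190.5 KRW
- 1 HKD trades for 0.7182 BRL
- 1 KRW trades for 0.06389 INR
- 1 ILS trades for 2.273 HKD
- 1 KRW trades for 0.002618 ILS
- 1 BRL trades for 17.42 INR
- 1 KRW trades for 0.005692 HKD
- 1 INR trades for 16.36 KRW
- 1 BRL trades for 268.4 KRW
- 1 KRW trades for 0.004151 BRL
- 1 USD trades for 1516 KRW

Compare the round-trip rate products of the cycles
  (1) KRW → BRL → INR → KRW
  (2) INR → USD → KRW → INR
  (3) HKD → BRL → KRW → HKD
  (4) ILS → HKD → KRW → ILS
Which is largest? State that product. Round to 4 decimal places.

1.1830

(1) 0.004151 × 17.42 × 16.36 = 1.18300
(2) 0.01042 × 1516 × 0.06389 = 1.00925
(3) 0.7182 × 268.4 × 0.005692 = 1.09722
(4) 2.273 × 190.5 × 0.002618 = 1.13361
Highest is cycle (1) at 1.1830 (>1, arbitrage).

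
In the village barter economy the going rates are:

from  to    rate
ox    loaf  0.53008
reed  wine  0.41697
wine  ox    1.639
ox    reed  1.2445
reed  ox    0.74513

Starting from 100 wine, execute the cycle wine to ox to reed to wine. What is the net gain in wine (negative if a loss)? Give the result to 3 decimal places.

-14.949

100 wine × 1.639 = 163.9 ox
163.9 ox × 1.2445 = 203.97355 reed
203.97355 reed × 0.41697 = 85.0508511435 wine
Net change: 85.0508511435 − 100 = -14.9491488565 wine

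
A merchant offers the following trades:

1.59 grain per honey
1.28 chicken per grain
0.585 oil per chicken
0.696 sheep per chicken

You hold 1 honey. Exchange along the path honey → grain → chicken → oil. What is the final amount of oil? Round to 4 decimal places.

1.1906

1 honey × 1.59 = 1.59 grain
1.59 grain × 1.28 = 2.0352 chicken
2.0352 chicken × 0.585 = 1.190592 oil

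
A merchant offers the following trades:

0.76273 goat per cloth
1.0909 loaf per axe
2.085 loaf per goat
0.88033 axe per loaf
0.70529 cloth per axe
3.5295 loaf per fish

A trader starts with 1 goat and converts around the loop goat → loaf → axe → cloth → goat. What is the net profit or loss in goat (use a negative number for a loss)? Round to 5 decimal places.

1 goat × 2.085 = 2.085 loaf
2.085 loaf × 0.88033 = 1.83548805 axe
1.83548805 axe × 0.70529 = 1.2945513667845 cloth
1.2945513667845 cloth × 0.76273 = 0.987393163987541685 goat
Net change: 0.987393163987541685 − 1 = -0.012606836012458315 goat

-0.01261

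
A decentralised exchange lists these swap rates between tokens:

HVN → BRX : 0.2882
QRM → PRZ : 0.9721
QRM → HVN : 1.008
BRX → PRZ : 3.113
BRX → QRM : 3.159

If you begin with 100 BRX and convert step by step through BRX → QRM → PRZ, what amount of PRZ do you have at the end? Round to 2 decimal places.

307.09

100 BRX × 3.159 = 315.9 QRM
315.9 QRM × 0.9721 = 307.08639 PRZ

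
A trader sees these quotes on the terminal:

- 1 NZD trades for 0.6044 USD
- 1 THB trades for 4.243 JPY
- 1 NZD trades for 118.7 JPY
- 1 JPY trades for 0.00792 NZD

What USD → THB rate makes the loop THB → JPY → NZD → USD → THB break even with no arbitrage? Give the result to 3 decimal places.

49.235

Known legs of the cycle: 4.243 × 0.00792 × 0.6044 = 0.020310596064
For no arbitrage the full-cycle product must be 1, so the missing rate is 1 / 0.020310596064 ≈ 49.23538.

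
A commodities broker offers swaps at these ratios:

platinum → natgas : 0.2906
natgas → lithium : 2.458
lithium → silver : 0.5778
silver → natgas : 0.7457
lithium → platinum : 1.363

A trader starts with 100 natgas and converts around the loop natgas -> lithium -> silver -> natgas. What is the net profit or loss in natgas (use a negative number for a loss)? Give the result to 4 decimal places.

5.9067

100 natgas × 2.458 = 245.8 lithium
245.8 lithium × 0.5778 = 142.02324 silver
142.02324 silver × 0.7457 = 105.906730068 natgas
Net change: 105.906730068 − 100 = 5.906730068 natgas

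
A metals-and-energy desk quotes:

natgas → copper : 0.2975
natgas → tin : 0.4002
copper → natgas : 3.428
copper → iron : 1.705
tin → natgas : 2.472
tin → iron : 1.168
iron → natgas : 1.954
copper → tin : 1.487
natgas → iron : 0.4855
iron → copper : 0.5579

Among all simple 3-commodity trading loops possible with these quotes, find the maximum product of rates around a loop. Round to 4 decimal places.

1.0936

copper→tin→natgas→copper: 1.487 × 2.472 × 0.2975 = 1.09357
copper→iron→natgas→copper: 1.705 × 1.954 × 0.2975 = 0.99114
copper→tin→iron→copper: 1.487 × 1.168 × 0.5579 = 0.96897
copper→natgas→iron→copper: 3.428 × 0.4855 × 0.5579 = 0.92851
iron→natgas→tin→iron: 1.954 × 0.4002 × 1.168 = 0.91337
Maximum is copper→tin→natgas→copper at 1.0936; arbitrage exists.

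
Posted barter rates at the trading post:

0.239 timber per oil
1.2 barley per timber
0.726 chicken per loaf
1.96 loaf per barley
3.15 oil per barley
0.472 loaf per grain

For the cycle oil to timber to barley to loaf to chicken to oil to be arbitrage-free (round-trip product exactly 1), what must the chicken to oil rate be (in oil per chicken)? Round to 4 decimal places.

Known legs of the cycle: 0.239 × 1.2 × 1.96 × 0.726 = 0.408104928
For no arbitrage the full-cycle product must be 1, so the missing rate is 1 / 0.408104928 ≈ 2.450350.

2.4504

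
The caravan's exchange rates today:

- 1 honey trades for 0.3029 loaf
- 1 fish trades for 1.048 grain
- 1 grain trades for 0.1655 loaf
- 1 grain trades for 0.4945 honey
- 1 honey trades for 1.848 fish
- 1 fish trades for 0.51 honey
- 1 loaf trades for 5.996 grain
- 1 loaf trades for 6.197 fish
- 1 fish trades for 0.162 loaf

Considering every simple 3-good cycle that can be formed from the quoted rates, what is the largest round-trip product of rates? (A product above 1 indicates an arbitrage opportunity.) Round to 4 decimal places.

fish→grain→loaf→fish: 1.048 × 0.1655 × 6.197 = 1.07483
fish→grain→honey→fish: 1.048 × 0.4945 × 1.848 = 0.95770
fish→honey→loaf→fish: 0.51 × 0.3029 × 6.197 = 0.95731
grain→honey→loaf→grain: 0.4945 × 0.3029 × 5.996 = 0.89811
Maximum is fish→grain→loaf→fish at 1.0748; arbitrage exists.

1.0748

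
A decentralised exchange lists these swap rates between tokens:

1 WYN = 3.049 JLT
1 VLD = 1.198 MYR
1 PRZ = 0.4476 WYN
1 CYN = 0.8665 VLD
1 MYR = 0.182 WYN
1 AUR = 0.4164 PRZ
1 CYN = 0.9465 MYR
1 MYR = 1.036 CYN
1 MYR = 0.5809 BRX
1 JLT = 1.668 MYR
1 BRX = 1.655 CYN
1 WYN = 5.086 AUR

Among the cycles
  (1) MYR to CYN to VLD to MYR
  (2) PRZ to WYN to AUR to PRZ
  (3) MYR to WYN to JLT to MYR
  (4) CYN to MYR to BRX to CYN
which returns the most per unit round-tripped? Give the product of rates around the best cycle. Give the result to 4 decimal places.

(1) 1.036 × 0.8665 × 1.198 = 1.07544
(2) 0.4476 × 5.086 × 0.4164 = 0.94793
(3) 0.182 × 3.049 × 1.668 = 0.92560
(4) 0.9465 × 0.5809 × 1.655 = 0.90996
Highest is cycle (1) at 1.0754 (>1, arbitrage).

1.0754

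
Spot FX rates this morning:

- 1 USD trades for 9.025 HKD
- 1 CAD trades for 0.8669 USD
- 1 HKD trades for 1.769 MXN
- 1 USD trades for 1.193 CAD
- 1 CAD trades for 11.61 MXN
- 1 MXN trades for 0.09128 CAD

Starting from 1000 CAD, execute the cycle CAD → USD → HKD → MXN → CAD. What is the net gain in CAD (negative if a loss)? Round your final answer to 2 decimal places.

263.34

1000 CAD × 0.8669 = 866.9 USD
866.9 USD × 9.025 = 7823.7725 HKD
7823.7725 HKD × 1.769 = 13840.2535525 MXN
13840.2535525 MXN × 0.09128 = 1263.3383442722 CAD
Net change: 1263.3383442722 − 1000 = 263.3383442722 CAD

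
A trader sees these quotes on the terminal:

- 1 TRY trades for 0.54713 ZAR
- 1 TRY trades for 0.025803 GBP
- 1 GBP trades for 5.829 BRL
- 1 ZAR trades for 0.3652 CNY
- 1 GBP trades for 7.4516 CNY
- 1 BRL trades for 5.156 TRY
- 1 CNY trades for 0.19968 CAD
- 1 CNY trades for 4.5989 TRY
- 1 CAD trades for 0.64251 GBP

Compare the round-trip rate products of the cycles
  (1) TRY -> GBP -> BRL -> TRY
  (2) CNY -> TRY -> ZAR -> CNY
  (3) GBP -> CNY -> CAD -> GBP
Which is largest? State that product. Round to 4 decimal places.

(1) 0.025803 × 5.829 × 5.156 = 0.77549
(2) 4.5989 × 0.54713 × 0.3652 = 0.91891
(3) 7.4516 × 0.19968 × 0.64251 = 0.95601
Highest is cycle (3) at 0.9560 (≤1, no arbitrage).

0.9560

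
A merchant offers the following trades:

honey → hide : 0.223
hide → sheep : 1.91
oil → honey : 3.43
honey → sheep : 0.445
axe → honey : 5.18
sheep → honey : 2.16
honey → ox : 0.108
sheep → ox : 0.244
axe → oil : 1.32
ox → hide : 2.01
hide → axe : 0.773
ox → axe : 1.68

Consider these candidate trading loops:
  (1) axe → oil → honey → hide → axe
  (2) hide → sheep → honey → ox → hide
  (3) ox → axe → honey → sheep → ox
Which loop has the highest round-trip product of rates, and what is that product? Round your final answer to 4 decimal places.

0.9449

(1) 1.32 × 3.43 × 0.223 × 0.773 = 0.78046
(2) 1.91 × 2.16 × 0.108 × 2.01 = 0.89559
(3) 1.68 × 5.18 × 0.445 × 0.244 = 0.94491
Highest is cycle (3) at 0.9449 (≤1, no arbitrage).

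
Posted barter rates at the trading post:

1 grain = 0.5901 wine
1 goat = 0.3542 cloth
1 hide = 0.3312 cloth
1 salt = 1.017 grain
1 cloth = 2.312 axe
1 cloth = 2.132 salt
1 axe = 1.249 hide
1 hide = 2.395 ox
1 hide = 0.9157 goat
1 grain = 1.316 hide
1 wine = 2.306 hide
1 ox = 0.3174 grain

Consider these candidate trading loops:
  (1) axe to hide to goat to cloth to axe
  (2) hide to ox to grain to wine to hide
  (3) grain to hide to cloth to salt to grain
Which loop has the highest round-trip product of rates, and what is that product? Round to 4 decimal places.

(1) 1.249 × 0.9157 × 0.3542 × 2.312 = 0.93660
(2) 2.395 × 0.3174 × 0.5901 × 2.306 = 1.03442
(3) 1.316 × 0.3312 × 2.132 × 1.017 = 0.94505
Highest is cycle (2) at 1.0344 (>1, arbitrage).

1.0344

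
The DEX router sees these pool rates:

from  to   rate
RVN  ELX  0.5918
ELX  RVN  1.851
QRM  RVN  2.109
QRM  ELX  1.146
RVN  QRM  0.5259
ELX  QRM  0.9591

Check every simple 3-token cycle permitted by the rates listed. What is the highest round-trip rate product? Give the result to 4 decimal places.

1.1971

QRM→RVN→ELX→QRM: 2.109 × 0.5918 × 0.9591 = 1.19706
QRM→ELX→RVN→QRM: 1.146 × 1.851 × 0.5259 = 1.11556
Maximum is QRM→RVN→ELX→QRM at 1.1971; arbitrage exists.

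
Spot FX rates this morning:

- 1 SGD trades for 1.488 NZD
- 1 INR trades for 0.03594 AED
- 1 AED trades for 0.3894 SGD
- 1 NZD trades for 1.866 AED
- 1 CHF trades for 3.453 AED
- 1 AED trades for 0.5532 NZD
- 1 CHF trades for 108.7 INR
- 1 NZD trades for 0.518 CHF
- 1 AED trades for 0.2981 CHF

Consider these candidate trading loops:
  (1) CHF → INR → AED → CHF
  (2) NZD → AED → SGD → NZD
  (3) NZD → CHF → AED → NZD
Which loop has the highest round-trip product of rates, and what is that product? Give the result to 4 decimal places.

1.1646

(1) 108.7 × 0.03594 × 0.2981 = 1.16458
(2) 1.866 × 0.3894 × 1.488 = 1.08121
(3) 0.518 × 3.453 × 0.5532 = 0.98948
Highest is cycle (1) at 1.1646 (>1, arbitrage).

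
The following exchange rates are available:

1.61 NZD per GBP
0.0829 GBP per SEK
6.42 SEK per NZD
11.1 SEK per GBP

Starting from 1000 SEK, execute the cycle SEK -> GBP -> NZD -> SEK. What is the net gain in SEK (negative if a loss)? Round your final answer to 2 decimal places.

-143.13

1000 SEK × 0.0829 = 82.9 GBP
82.9 GBP × 1.61 = 133.469 NZD
133.469 NZD × 6.42 = 856.87098 SEK
Net change: 856.87098 − 1000 = -143.12902 SEK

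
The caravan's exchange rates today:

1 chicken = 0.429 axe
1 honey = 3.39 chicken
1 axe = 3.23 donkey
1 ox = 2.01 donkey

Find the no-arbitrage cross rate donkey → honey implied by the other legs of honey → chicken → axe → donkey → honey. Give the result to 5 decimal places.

Known legs of the cycle: 3.39 × 0.429 × 3.23 = 4.6974213
For no arbitrage the full-cycle product must be 1, so the missing rate is 1 / 4.6974213 ≈ 0.2128828.

0.21288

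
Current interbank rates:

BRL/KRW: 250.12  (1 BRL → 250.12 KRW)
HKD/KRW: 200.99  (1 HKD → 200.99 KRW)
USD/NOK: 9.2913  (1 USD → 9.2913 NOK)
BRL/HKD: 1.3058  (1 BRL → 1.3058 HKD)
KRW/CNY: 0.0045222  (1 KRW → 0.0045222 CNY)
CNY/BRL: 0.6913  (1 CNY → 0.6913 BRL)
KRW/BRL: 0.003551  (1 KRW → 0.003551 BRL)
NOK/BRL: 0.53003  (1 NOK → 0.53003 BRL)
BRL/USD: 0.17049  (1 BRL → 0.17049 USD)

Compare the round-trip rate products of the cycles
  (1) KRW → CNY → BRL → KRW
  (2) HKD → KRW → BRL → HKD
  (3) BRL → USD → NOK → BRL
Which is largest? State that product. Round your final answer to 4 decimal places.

(1) 0.0045222 × 0.6913 × 250.12 = 0.78192
(2) 200.99 × 0.003551 × 1.3058 = 0.93197
(3) 0.17049 × 9.2913 × 0.53003 = 0.83961
Highest is cycle (2) at 0.9320 (≤1, no arbitrage).

0.9320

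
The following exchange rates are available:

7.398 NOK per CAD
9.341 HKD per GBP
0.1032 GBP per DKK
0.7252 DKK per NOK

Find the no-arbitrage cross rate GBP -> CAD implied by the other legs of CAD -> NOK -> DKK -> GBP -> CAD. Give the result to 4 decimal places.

Known legs of the cycle: 7.398 × 0.7252 × 0.1032 = 0.55367105472
For no arbitrage the full-cycle product must be 1, so the missing rate is 1 / 0.55367105472 ≈ 1.806127.

1.8061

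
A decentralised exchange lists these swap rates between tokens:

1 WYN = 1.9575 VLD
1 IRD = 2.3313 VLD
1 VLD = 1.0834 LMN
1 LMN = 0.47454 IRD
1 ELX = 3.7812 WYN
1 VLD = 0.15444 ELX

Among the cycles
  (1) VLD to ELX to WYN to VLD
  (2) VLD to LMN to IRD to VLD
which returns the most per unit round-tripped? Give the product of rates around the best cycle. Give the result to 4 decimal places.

1.1986

(1) 0.15444 × 3.7812 × 1.9575 = 1.14312
(2) 1.0834 × 0.47454 × 2.3313 = 1.19856
Highest is cycle (2) at 1.1986 (>1, arbitrage).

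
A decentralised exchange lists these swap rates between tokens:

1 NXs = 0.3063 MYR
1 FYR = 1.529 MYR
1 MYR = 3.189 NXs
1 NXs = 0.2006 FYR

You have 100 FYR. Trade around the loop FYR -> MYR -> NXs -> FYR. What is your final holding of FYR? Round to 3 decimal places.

97.812

100 FYR × 1.529 = 152.9 MYR
152.9 MYR × 3.189 = 487.5981 NXs
487.5981 NXs × 0.2006 = 97.81217886 FYR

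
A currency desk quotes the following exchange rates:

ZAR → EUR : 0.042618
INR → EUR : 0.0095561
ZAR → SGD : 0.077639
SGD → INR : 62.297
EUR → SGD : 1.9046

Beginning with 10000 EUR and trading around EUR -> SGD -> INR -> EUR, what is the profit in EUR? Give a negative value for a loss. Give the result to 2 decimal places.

10000 EUR × 1.9046 = 19046 SGD
19046 SGD × 62.297 = 1186508.662 INR
1186508.662 INR × 0.0095561 = 11338.3954249382 EUR
Net change: 11338.3954249382 − 10000 = 1338.3954249382 EUR

1338.40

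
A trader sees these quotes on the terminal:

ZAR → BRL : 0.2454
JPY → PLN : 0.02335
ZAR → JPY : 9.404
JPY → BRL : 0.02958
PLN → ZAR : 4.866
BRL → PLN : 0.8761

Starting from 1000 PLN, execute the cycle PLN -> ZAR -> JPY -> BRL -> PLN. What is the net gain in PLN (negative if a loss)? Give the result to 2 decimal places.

1000 PLN × 4.866 = 4866 ZAR
4866 ZAR × 9.404 = 45759.864 JPY
45759.864 JPY × 0.02958 = 1353.57677712 BRL
1353.57677712 BRL × 0.8761 = 1185.868614434832 PLN
Net change: 1185.868614434832 − 1000 = 185.868614434832 PLN

185.87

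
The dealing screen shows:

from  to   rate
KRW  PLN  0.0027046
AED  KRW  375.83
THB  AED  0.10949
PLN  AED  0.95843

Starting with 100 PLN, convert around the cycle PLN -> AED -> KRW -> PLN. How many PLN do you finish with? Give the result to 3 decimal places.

100 PLN × 0.95843 = 95.843 AED
95.843 AED × 375.83 = 36020.67469 KRW
36020.67469 KRW × 0.0027046 = 97.421516766574 PLN

97.422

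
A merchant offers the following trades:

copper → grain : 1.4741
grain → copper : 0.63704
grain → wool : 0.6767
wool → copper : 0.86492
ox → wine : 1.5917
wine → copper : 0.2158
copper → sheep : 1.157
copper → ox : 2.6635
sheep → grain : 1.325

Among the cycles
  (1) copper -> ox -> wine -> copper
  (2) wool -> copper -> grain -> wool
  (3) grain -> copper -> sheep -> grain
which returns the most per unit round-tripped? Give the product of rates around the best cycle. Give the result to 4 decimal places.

(1) 2.6635 × 1.5917 × 0.2158 = 0.91488
(2) 0.86492 × 1.4741 × 0.6767 = 0.86278
(3) 0.63704 × 1.157 × 1.325 = 0.97660
Highest is cycle (3) at 0.9766 (≤1, no arbitrage).

0.9766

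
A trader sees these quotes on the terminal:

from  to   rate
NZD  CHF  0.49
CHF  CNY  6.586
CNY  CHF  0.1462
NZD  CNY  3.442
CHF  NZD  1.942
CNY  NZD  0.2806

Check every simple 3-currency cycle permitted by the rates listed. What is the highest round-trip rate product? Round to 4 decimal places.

CNY→CHF→NZD→CNY: 0.1462 × 1.942 × 3.442 = 0.97725
CNY→NZD→CHF→CNY: 0.2806 × 0.49 × 6.586 = 0.90554
Maximum is CNY→CHF→NZD→CNY at 0.9773; no arbitrage — every cycle loses value.

0.9773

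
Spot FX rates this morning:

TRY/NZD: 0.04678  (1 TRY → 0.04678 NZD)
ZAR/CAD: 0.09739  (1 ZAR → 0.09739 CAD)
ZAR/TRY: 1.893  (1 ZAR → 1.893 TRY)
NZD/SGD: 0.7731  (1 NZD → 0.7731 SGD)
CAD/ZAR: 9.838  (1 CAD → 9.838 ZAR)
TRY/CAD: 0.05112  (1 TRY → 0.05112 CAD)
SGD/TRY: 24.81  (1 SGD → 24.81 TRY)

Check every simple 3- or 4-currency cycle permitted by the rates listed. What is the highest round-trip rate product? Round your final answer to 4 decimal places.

0.9520

CAD→ZAR→TRY→CAD: 9.838 × 1.893 × 0.05112 = 0.95202
SGD→TRY→NZD→SGD: 24.81 × 0.04678 × 0.7731 = 0.89727
Maximum is CAD→ZAR→TRY→CAD at 0.9520; no arbitrage — every cycle loses value.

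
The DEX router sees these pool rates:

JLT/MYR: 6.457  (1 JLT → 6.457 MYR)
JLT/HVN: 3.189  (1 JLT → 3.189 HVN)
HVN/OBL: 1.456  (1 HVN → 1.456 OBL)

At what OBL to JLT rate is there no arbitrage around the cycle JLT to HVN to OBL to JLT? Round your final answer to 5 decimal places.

Known legs of the cycle: 3.189 × 1.456 = 4.643184
For no arbitrage the full-cycle product must be 1, so the missing rate is 1 / 4.643184 ≈ 0.2153695.

0.21537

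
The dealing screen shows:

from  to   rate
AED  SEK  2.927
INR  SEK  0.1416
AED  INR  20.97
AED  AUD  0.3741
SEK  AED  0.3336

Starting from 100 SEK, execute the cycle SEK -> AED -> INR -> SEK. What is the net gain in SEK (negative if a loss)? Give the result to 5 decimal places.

-0.94242

100 SEK × 0.3336 = 33.36 AED
33.36 AED × 20.97 = 699.5592 INR
699.5592 INR × 0.1416 = 99.05758272 SEK
Net change: 99.05758272 − 100 = -0.94241728 SEK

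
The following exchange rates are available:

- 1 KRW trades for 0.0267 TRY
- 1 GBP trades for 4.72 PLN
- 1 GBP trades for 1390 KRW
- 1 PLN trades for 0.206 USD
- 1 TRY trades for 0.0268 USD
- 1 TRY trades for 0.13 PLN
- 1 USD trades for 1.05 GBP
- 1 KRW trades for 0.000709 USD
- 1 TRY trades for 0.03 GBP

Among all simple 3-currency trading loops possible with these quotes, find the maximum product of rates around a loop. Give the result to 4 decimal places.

GBP→KRW→TRY→GBP: 1390 × 0.0267 × 0.03 = 1.11339
USD→GBP→KRW→USD: 1.05 × 1390 × 0.000709 = 1.03479
USD→GBP→PLN→USD: 1.05 × 4.72 × 0.206 = 1.02094
Maximum is GBP→KRW→TRY→GBP at 1.1134; arbitrage exists.

1.1134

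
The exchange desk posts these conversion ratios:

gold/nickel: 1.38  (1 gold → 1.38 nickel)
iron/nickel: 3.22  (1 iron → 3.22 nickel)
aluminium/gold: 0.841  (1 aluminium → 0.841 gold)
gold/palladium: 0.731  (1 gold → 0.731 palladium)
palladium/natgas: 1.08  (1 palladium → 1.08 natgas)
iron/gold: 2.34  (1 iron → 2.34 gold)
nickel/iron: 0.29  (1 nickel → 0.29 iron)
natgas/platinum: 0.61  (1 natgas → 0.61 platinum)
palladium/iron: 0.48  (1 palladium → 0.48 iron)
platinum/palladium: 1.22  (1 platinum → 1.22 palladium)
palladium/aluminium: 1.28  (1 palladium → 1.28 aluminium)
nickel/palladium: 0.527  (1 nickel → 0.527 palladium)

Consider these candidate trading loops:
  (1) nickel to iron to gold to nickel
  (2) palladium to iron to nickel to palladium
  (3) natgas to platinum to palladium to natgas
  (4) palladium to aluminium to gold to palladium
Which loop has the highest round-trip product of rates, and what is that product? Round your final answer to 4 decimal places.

(1) 0.29 × 2.34 × 1.38 = 0.93647
(2) 0.48 × 3.22 × 0.527 = 0.81453
(3) 0.61 × 1.22 × 1.08 = 0.80374
(4) 1.28 × 0.841 × 0.731 = 0.78691
Highest is cycle (1) at 0.9365 (≤1, no arbitrage).

0.9365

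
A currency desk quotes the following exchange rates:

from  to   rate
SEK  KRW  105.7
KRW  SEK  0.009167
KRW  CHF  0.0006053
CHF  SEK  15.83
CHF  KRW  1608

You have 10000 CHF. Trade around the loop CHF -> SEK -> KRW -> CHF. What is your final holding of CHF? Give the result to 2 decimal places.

10128.07

10000 CHF × 15.83 = 158300 SEK
158300 SEK × 105.7 = 16732310 KRW
16732310 KRW × 0.0006053 = 10128.067243 CHF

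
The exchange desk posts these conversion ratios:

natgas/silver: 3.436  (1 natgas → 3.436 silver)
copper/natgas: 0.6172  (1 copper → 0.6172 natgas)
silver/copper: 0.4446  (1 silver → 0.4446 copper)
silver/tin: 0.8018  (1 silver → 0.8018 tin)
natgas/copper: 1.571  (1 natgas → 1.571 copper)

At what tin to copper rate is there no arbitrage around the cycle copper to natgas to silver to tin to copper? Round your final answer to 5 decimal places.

0.58811

Known legs of the cycle: 0.6172 × 3.436 × 0.8018 = 1.70037661856
For no arbitrage the full-cycle product must be 1, so the missing rate is 1 / 1.70037661856 ≈ 0.5881050.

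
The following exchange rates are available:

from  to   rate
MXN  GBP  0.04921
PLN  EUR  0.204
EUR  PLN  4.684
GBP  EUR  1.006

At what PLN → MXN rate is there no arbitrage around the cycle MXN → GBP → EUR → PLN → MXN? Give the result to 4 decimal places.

4.3125

Known legs of the cycle: 0.04921 × 1.006 × 4.684 = 0.23188263784
For no arbitrage the full-cycle product must be 1, so the missing rate is 1 / 0.23188263784 ≈ 4.312526.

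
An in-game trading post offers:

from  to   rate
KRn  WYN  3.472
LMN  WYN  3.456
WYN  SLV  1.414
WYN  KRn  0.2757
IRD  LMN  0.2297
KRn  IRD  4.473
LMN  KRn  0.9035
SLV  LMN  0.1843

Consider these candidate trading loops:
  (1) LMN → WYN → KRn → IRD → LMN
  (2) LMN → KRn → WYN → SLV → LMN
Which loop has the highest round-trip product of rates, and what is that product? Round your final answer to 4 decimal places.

0.9790

(1) 3.456 × 0.2757 × 4.473 × 0.2297 = 0.97897
(2) 0.9035 × 3.472 × 1.414 × 0.1843 = 0.81749
Highest is cycle (1) at 0.9790 (≤1, no arbitrage).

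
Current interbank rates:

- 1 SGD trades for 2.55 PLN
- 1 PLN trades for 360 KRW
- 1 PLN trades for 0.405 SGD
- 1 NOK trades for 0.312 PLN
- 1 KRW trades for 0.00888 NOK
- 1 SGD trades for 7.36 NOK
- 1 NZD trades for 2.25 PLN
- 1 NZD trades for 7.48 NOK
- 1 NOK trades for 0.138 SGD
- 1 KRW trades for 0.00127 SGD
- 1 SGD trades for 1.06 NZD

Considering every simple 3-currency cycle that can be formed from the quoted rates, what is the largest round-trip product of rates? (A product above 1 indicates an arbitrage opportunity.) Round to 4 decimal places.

1.1659

KRW→SGD→PLN→KRW: 0.00127 × 2.55 × 360 = 1.16586
NOK→SGD→NZD→NOK: 0.138 × 1.06 × 7.48 = 1.09417
NOK→PLN→KRW→NOK: 0.312 × 360 × 0.00888 = 0.99740
NZD→PLN→SGD→NZD: 2.25 × 0.405 × 1.06 = 0.96593
NOK→PLN→SGD→NOK: 0.312 × 0.405 × 7.36 = 0.93001
Maximum is KRW→SGD→PLN→KRW at 1.1659; arbitrage exists.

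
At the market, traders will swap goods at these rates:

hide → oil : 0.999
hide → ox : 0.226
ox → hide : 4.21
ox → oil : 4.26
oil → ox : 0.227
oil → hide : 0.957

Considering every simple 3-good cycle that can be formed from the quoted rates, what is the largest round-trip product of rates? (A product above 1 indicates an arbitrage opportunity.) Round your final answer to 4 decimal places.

0.9547

ox→hide→oil→ox: 4.21 × 0.999 × 0.227 = 0.95471
ox→oil→hide→ox: 4.26 × 0.957 × 0.226 = 0.92136
Maximum is ox→hide→oil→ox at 0.9547; no arbitrage — every cycle loses value.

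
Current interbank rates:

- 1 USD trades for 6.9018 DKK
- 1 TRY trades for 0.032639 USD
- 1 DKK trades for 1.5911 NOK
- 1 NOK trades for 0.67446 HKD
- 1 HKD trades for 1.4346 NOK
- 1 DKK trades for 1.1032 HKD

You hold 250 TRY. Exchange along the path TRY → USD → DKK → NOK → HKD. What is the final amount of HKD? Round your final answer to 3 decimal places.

250 TRY × 0.032639 = 8.15975 USD
8.15975 USD × 6.9018 = 56.31696255 DKK
56.31696255 DKK × 1.5911 = 89.605919113305 NOK
89.605919113305 NOK × 0.67446 = 60.4356082051596903 HKD

60.436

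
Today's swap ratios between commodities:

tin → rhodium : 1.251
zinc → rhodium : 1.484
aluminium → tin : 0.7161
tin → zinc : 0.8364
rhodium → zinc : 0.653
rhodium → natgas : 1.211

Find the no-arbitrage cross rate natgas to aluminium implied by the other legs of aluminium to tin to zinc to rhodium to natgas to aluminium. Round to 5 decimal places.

Known legs of the cycle: 0.7161 × 0.8364 × 1.484 × 1.211 = 1.07638030318896
For no arbitrage the full-cycle product must be 1, so the missing rate is 1 / 1.07638030318896 ≈ 0.9290397.

0.92904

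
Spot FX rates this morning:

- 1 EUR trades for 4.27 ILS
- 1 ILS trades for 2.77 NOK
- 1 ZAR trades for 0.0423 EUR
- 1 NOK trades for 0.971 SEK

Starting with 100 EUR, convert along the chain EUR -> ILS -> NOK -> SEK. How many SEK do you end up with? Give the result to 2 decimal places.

1148.49

100 EUR × 4.27 = 427 ILS
427 ILS × 2.77 = 1182.79 NOK
1182.79 NOK × 0.971 = 1148.48909 SEK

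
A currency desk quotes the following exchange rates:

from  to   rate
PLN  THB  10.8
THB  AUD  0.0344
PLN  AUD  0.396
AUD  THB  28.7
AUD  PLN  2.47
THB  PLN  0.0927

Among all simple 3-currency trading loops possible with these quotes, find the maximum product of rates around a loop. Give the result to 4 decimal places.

1.0536

PLN→AUD→THB→PLN: 0.396 × 28.7 × 0.0927 = 1.05355
PLN→THB→AUD→PLN: 10.8 × 0.0344 × 2.47 = 0.91765
Maximum is PLN→AUD→THB→PLN at 1.0536; arbitrage exists.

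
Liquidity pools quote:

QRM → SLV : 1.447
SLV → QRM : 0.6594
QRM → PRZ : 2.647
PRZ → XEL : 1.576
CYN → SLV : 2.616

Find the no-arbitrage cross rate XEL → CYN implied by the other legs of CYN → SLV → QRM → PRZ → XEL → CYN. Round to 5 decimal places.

0.13896

Known legs of the cycle: 2.616 × 0.6594 × 2.647 × 1.576 = 7.1960941519488
For no arbitrage the full-cycle product must be 1, so the missing rate is 1 / 7.1960941519488 ≈ 0.1389643.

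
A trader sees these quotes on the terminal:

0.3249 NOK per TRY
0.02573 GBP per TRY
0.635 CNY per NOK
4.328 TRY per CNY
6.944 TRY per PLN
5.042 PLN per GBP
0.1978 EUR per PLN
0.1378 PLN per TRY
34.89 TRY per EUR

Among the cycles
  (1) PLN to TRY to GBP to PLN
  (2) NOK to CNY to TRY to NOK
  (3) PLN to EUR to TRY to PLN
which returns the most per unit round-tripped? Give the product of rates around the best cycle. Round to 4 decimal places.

0.9510

(1) 6.944 × 0.02573 × 5.042 = 0.90085
(2) 0.635 × 4.328 × 0.3249 = 0.89292
(3) 0.1978 × 34.89 × 0.1378 = 0.95099
Highest is cycle (3) at 0.9510 (≤1, no arbitrage).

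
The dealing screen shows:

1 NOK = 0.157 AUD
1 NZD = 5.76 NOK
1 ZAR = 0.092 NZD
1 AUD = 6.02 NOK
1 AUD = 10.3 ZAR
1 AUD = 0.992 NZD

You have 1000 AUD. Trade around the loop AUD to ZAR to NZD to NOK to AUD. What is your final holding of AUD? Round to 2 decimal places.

1000 AUD × 10.3 = 10300 ZAR
10300 ZAR × 0.092 = 947.6 NZD
947.6 NZD × 5.76 = 5458.176 NOK
5458.176 NOK × 0.157 = 856.933632 AUD

856.93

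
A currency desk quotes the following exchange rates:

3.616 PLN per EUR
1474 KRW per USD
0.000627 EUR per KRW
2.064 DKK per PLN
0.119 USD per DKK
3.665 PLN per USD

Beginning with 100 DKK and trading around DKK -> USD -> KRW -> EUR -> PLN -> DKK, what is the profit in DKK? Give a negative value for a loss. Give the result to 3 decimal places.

100 DKK × 0.119 = 11.9 USD
11.9 USD × 1474 = 17540.6 KRW
17540.6 KRW × 0.000627 = 10.9979562 EUR
10.9979562 EUR × 3.616 = 39.7686096192 PLN
39.7686096192 PLN × 2.064 = 82.0824102540288 DKK
Net change: 82.0824102540288 − 100 = -17.9175897459712 DKK

-17.918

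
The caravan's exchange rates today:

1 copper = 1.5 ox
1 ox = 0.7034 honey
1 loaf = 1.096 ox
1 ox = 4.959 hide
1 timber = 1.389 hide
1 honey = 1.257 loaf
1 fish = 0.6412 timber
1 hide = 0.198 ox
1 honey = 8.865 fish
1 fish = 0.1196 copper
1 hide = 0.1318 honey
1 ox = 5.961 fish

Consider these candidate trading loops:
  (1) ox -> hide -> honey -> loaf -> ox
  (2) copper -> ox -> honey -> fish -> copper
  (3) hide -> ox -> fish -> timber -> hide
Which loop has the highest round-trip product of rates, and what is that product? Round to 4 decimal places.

1.1187

(1) 4.959 × 0.1318 × 1.257 × 1.096 = 0.90044
(2) 1.5 × 0.7034 × 8.865 × 0.1196 = 1.11867
(3) 0.198 × 5.961 × 0.6412 × 1.389 = 1.05119
Highest is cycle (2) at 1.1187 (>1, arbitrage).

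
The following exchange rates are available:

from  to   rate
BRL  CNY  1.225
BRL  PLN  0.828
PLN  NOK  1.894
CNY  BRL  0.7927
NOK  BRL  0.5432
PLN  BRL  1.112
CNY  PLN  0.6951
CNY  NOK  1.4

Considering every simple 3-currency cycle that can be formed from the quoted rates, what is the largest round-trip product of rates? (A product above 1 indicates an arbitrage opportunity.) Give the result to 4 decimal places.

0.9469

PLN→BRL→CNY→PLN: 1.112 × 1.225 × 0.6951 = 0.94687
NOK→BRL→CNY→NOK: 0.5432 × 1.225 × 1.4 = 0.93159
PLN→NOK→BRL→PLN: 1.894 × 0.5432 × 0.828 = 0.85186
Maximum is PLN→BRL→CNY→PLN at 0.9469; no arbitrage — every cycle loses value.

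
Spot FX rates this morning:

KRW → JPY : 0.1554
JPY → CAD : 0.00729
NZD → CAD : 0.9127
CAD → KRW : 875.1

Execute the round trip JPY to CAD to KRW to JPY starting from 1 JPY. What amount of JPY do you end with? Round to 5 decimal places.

1 JPY × 0.00729 = 0.00729 CAD
0.00729 CAD × 875.1 = 6.379479 KRW
6.379479 KRW × 0.1554 = 0.9913710366 JPY

0.99137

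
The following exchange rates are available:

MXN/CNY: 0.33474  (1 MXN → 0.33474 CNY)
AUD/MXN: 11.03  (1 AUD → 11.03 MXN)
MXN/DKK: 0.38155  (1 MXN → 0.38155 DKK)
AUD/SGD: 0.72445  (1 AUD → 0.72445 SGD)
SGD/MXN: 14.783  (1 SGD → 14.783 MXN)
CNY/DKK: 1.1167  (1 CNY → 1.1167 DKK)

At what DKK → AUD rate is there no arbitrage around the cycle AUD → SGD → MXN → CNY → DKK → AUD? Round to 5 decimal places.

0.24980

Known legs of the cycle: 0.72445 × 14.783 × 0.33474 × 1.1167 = 4.0032722083154073
For no arbitrage the full-cycle product must be 1, so the missing rate is 1 / 4.0032722083154073 ≈ 0.2497957.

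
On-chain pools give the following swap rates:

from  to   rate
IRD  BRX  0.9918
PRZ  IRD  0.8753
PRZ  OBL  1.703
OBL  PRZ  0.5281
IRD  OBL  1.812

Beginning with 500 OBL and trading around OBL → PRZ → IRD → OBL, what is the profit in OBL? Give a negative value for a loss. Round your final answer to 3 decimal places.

500 OBL × 0.5281 = 264.05 PRZ
264.05 PRZ × 0.8753 = 231.122965 IRD
231.122965 IRD × 1.812 = 418.79481258 OBL
Net change: 418.79481258 − 500 = -81.20518742 OBL

-81.205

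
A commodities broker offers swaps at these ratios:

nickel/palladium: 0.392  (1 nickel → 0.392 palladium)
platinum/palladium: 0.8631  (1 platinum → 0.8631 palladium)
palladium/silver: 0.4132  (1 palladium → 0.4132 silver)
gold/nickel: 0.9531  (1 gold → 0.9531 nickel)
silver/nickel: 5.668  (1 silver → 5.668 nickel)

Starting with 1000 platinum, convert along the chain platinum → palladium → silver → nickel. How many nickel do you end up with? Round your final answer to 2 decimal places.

2021.40

1000 platinum × 0.8631 = 863.1 palladium
863.1 palladium × 0.4132 = 356.63292 silver
356.63292 silver × 5.668 = 2021.39539056 nickel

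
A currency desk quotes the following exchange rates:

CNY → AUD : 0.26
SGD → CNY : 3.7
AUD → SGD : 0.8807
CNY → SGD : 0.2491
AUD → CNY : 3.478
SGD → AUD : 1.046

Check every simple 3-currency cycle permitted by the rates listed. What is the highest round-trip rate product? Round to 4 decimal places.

0.9062

CNY→SGD→AUD→CNY: 0.2491 × 1.046 × 3.478 = 0.90622
CNY→AUD→SGD→CNY: 0.26 × 0.8807 × 3.7 = 0.84723
Maximum is CNY→SGD→AUD→CNY at 0.9062; no arbitrage — every cycle loses value.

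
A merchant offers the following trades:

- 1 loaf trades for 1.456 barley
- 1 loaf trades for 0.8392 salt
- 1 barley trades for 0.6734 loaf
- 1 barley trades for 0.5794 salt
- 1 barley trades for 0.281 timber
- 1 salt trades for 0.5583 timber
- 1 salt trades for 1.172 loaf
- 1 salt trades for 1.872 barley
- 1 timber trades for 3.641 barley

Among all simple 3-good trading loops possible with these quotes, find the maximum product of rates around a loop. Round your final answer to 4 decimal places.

1.1778

barley→salt→timber→barley: 0.5794 × 0.5583 × 3.641 = 1.17779
loaf→salt→barley→loaf: 0.8392 × 1.872 × 0.6734 = 1.05790
loaf→barley→salt→loaf: 1.456 × 0.5794 × 1.172 = 0.98871
Maximum is barley→salt→timber→barley at 1.1778; arbitrage exists.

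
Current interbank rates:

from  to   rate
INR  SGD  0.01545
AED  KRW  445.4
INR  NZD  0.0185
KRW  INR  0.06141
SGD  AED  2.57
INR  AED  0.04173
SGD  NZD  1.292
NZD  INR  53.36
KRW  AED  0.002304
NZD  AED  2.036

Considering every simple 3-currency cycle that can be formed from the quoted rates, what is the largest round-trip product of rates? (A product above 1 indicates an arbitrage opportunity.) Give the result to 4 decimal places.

AED→KRW→INR→AED: 445.4 × 0.06141 × 0.04173 = 1.14140
SGD→NZD→INR→SGD: 1.292 × 53.36 × 0.01545 = 1.06514
Maximum is AED→KRW→INR→AED at 1.1414; arbitrage exists.

1.1414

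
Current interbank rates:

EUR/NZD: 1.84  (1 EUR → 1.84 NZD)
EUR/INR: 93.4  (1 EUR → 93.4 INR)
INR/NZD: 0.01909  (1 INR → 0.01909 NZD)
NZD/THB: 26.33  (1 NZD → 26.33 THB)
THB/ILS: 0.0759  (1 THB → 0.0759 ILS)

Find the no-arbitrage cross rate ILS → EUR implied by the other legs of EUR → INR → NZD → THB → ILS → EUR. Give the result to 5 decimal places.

0.28064

Known legs of the cycle: 93.4 × 0.01909 × 26.33 × 0.0759 = 3.563242991682
For no arbitrage the full-cycle product must be 1, so the missing rate is 1 / 3.563242991682 ≈ 0.2806432.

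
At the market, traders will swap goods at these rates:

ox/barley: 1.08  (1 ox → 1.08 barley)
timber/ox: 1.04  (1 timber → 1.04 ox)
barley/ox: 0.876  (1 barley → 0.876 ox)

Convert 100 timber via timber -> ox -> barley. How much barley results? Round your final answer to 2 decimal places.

112.32

100 timber × 1.04 = 104 ox
104 ox × 1.08 = 112.32 barley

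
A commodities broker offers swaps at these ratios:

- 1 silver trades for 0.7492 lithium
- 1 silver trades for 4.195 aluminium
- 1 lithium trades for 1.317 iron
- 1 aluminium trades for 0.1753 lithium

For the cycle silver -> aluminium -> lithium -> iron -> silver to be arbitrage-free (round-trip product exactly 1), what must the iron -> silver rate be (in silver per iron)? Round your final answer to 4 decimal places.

Known legs of the cycle: 4.195 × 0.1753 × 1.317 = 0.9685000695
For no arbitrage the full-cycle product must be 1, so the missing rate is 1 / 0.9685000695 ≈ 1.032524.

1.0325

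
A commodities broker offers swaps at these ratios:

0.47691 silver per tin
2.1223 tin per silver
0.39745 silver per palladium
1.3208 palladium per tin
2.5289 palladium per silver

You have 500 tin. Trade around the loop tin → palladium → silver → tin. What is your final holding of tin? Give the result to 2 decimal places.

557.05

500 tin × 1.3208 = 660.4 palladium
660.4 palladium × 0.39745 = 262.47598 silver
262.47598 silver × 2.1223 = 557.052772354 tin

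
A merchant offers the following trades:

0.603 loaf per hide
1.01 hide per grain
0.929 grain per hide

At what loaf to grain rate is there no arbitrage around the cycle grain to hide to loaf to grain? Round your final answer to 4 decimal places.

1.6420

Known legs of the cycle: 1.01 × 0.603 = 0.60903
For no arbitrage the full-cycle product must be 1, so the missing rate is 1 / 0.60903 ≈ 1.641955.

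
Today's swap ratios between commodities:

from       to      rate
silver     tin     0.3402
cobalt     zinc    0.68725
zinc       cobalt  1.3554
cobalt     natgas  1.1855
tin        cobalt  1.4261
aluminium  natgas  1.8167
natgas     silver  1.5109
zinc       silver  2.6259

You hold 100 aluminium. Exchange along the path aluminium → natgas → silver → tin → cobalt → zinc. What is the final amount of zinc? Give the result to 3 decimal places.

100 aluminium × 1.8167 = 181.67 natgas
181.67 natgas × 1.5109 = 274.485203 silver
274.485203 silver × 0.3402 = 93.3798660606 tin
93.3798660606 tin × 1.4261 = 133.16902698902166 cobalt
133.16902698902166 cobalt × 0.68725 = 91.520413798205135835 zinc

91.520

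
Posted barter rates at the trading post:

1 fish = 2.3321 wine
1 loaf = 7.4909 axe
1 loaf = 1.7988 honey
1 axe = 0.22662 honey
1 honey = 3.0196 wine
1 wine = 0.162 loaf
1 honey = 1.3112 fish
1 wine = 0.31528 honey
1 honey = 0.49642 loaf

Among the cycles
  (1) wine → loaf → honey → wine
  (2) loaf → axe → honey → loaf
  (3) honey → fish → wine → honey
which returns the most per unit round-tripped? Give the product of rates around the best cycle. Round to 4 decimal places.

0.9641

(1) 0.162 × 1.7988 × 3.0196 = 0.87993
(2) 7.4909 × 0.22662 × 0.49642 = 0.84272
(3) 1.3112 × 2.3321 × 0.31528 = 0.96408
Highest is cycle (3) at 0.9641 (≤1, no arbitrage).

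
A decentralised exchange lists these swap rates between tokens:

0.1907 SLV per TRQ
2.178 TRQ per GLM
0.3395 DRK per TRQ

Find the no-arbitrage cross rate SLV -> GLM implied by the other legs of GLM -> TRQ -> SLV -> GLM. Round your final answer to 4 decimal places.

Known legs of the cycle: 2.178 × 0.1907 = 0.4153446
For no arbitrage the full-cycle product must be 1, so the missing rate is 1 / 0.4153446 ≈ 2.407639.

2.4076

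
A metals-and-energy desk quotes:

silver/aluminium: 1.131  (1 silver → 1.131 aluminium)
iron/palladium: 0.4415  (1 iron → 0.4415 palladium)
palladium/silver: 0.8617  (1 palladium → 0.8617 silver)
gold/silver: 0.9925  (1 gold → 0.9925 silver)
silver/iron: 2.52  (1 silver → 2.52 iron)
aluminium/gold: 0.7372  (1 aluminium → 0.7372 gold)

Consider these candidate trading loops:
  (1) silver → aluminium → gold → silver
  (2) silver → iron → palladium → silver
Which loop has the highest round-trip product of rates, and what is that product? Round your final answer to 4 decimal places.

0.9587

(1) 1.131 × 0.7372 × 0.9925 = 0.82752
(2) 2.52 × 0.4415 × 0.8617 = 0.95871
Highest is cycle (2) at 0.9587 (≤1, no arbitrage).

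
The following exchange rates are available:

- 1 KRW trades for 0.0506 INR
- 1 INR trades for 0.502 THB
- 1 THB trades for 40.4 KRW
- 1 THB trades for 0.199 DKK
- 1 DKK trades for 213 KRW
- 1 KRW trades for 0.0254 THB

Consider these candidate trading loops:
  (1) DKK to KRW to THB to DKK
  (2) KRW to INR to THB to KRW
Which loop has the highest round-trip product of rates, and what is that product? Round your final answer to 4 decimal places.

1.0766

(1) 213 × 0.0254 × 0.199 = 1.07663
(2) 0.0506 × 0.502 × 40.4 = 1.02621
Highest is cycle (1) at 1.0766 (>1, arbitrage).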